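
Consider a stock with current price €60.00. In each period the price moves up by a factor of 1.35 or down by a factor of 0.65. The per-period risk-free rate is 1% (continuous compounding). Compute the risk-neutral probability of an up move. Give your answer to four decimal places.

Risk-neutral probability p = (e^0.01 − 0.65)/(1.35 − 0.65) = 0.3601/0.7000 = 0.5144

p = 0.5144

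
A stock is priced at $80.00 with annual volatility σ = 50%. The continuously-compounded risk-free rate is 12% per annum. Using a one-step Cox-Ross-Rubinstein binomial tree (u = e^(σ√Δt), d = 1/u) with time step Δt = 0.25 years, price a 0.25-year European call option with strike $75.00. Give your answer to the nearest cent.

$13.40

CRR parameters: u = e^(σ√Δt) = e^(0.5·√0.25) = 1.2840, d = 1/u = 0.7788
Per-period rate: rΔt = 0.12·0.25 = 0.03, so R = e^0.03 = 1.0305
Risk-neutral probability p = (e^0.03 − 0.7788)/(1.2840 − 0.7788) = 0.2517/0.5052 = 0.4981
Terminal stock prices: S_u = 102.7, S_d = 62.3
Terminal payoffs (S − K): max(27.72, 0) = 27.72, max(-12.7, 0) = 0
Node 0 (S = 80): V_0 = e^(−0.03)·[0.4981·27.7220 + 0.5019·0.0000] = 13.4003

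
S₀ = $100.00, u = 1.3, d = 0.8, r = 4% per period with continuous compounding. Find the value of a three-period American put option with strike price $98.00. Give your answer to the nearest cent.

$11.83

Risk-neutral probability p = (e^0.04 − 0.8)/(1.3 − 0.8) = 0.2408/0.5000 = 0.4816
Terminal stock prices: S_uuu = 219.7, S_uud = 135.2, S_udd = 83.2, S_ddd = 51.2
Terminal payoffs (K − S): max(-121.7, 0) = 0, max(-37.2, 0) = 0, max(14.8, 0) = 14.8, max(46.8, 0) = 46.8
Node uu (S = 169): continuation = e^(−0.04)·[0.4816·0.0000 + 0.5184·0.0000] = 0.0000; exercise value = 0.0000 ≤ continuation, so V_uu = 0.0000
Node ud (S = 104): continuation = e^(−0.04)·[0.4816·0.0000 + 0.5184·14.8000] = 7.3712; exercise value = 0.0000 ≤ continuation, so V_ud = 7.3712
Node dd (S = 64): continuation = e^(−0.04)·[0.4816·14.8000 + 0.5184·46.8000] = 30.1574; exercise value = 34.0000 > continuation, so V_dd = 34.0000 (exercise)
Node u (S = 130): continuation = e^(−0.04)·[0.4816·0.0000 + 0.5184·7.3712] = 3.6712; exercise value = 0.0000 ≤ continuation, so V_u = 3.6712
Node d (S = 80): continuation = e^(−0.04)·[0.4816·7.3712 + 0.5184·34.0000] = 20.3447; exercise value = 18.0000 ≤ continuation, so V_d = 20.3447
Node 0 (S = 100): continuation = e^(−0.04)·[0.4816·3.6712 + 0.5184·20.3447] = 11.8315; exercise value = 0.0000 ≤ continuation, so V_0 = 11.8315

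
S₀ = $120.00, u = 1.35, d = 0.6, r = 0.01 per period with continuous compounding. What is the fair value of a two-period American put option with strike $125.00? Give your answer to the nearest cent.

Risk-neutral probability p = (e^0.01 − 0.6)/(1.35 − 0.6) = 0.4101/0.7500 = 0.5467
Terminal stock prices: S_uu = 218.7, S_ud = 97.2, S_dd = 43.2
Terminal payoffs (K − S): max(-93.7, 0) = 0, max(27.8, 0) = 27.8, max(81.8, 0) = 81.8
Node u (S = 162): continuation = e^(−0.01)·[0.5467·0.0000 + 0.4533·27.8000] = 12.4754; exercise value = 0.0000 ≤ continuation, so V_u = 12.4754
Node d (S = 72): continuation = e^(−0.01)·[0.5467·27.8000 + 0.4533·81.8000] = 51.7562; exercise value = 53.0000 > continuation, so V_d = 53.0000 (exercise)
Node 0 (S = 120): continuation = e^(−0.01)·[0.5467·12.4754 + 0.4533·53.0000] = 30.5370; exercise value = 5.0000 ≤ continuation, so V_0 = 30.5370

$30.54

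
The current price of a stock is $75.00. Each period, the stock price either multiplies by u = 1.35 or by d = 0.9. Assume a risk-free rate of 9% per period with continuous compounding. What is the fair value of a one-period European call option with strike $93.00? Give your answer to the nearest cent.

Risk-neutral probability p = (e^0.09 − 0.9)/(1.35 − 0.9) = 0.1942/0.4500 = 0.4315
Terminal stock prices: S_u = 101.2, S_d = 67.5
Terminal payoffs (S − K): max(8.25, 0) = 8.25, max(-25.5, 0) = 0
Node 0 (S = 75): V_0 = e^(−0.09)·[0.4315·8.2500 + 0.5685·0.0000] = 3.2535

$3.25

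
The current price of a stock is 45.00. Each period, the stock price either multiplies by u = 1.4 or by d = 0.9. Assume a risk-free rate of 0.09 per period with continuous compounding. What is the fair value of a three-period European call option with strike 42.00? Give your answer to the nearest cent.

14.54

Risk-neutral probability p = (e^0.09 − 0.9)/(1.4 − 0.9) = 0.1942/0.5000 = 0.3883
Terminal stock prices: S_uuu = 123.5, S_uud = 79.38, S_udd = 51.03, S_ddd = 32.81
Terminal payoffs (S − K): max(81.48, 0) = 81.48, max(37.38, 0) = 37.38, max(9.03, 0) = 9.03, max(-9.195, 0) = 0
Node uu (S = 88.2): V_uu = e^(−0.09)·[0.3883·81.4800 + 0.6117·37.3800] = 49.8149
Node ud (S = 56.7): V_ud = e^(−0.09)·[0.3883·37.3800 + 0.6117·9.0300] = 18.3149
Node dd (S = 36.45): V_dd = e^(−0.09)·[0.3883·9.0300 + 0.6117·0.0000] = 3.2050
Node u (S = 63): V_u = e^(−0.09)·[0.3883·49.8149 + 0.6117·18.3149] = 27.9187
Node d (S = 40.5): V_d = e^(−0.09)·[0.3883·18.3149 + 0.6117·3.2050] = 8.2920
Node 0 (S = 45): V_0 = e^(−0.09)·[0.3883·27.9187 + 0.6117·8.2920] = 14.5443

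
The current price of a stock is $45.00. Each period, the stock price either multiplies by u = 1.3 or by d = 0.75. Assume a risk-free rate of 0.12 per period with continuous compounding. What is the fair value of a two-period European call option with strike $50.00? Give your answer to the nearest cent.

Risk-neutral probability p = (e^0.12 − 0.75)/(1.3 − 0.75) = 0.3775/0.5500 = 0.6864
Terminal stock prices: S_uu = 76.05, S_ud = 43.88, S_dd = 25.31
Terminal payoffs (S − K): max(26.05, 0) = 26.05, max(-6.125, 0) = 0, max(-24.69, 0) = 0
Node u (S = 58.5): V_u = e^(−0.12)·[0.6864·26.0500 + 0.3136·0.0000] = 15.8578
Node d (S = 33.75): V_d = e^(−0.12)·[0.6864·0.0000 + 0.3136·0.0000] = 0.0000
Node 0 (S = 45): V_0 = e^(−0.12)·[0.6864·15.8578 + 0.3136·0.0000] = 9.6534

$9.65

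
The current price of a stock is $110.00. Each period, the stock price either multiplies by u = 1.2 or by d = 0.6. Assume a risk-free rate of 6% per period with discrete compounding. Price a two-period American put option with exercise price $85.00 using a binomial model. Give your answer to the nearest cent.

Risk-neutral probability p = (1 + 0.06 − 0.6)/(1.2 − 0.6) = 0.4600/0.6000 = 0.7667
Terminal stock prices: S_uu = 158.4, S_ud = 79.2, S_dd = 39.6
Terminal payoffs (K − S): max(-73.4, 0) = 0, max(5.8, 0) = 5.8, max(45.4, 0) = 45.4
Node u (S = 132): continuation = 1/1.06·[0.7667·0.0000 + 0.2333·5.8000] = 1.2767; exercise value = 0.0000 ≤ continuation, so V_u = 1.2767
Node d (S = 66): continuation = 1/1.06·[0.7667·5.8000 + 0.2333·45.4000] = 14.1887; exercise value = 19.0000 > continuation, so V_d = 19.0000 (exercise)
Node 0 (S = 110): continuation = 1/1.06·[0.7667·1.2767 + 0.2333·19.0000] = 5.1058; exercise value = 0.0000 ≤ continuation, so V_0 = 5.1058

$5.11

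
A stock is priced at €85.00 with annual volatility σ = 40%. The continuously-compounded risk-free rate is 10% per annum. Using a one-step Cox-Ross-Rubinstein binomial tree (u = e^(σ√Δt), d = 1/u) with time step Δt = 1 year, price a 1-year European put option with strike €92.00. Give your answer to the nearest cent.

€14.92

CRR parameters: u = e^(σ√Δt) = e^(0.4·√1) = 1.4918, d = 1/u = 0.6703
Per-period rate: rΔt = 0.1·1 = 0.1, so R = e^0.1 = 1.1052
Risk-neutral probability p = (e^0.1 − 0.6703)/(1.4918 − 0.6703) = 0.4349/0.8215 = 0.5293
Terminal stock prices: S_u = 126.8, S_d = 56.98
Terminal payoffs (K − S): max(-34.81, 0) = 0, max(35.02, 0) = 35.02
Node 0 (S = 85): V_0 = e^(−0.1)·[0.5293·0.0000 + 0.4707·35.0228] = 14.9154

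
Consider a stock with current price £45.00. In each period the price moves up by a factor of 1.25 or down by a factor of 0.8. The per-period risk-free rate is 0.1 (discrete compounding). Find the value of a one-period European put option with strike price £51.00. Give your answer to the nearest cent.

£4.55

Risk-neutral probability p = (1 + 0.1 − 0.8)/(1.25 − 0.8) = 0.3000/0.4500 = 0.6667
Terminal stock prices: S_u = 56.25, S_d = 36
Terminal payoffs (K − S): max(-5.25, 0) = 0, max(15, 0) = 15
Node 0 (S = 45): V_0 = 1/1.1·[0.6667·0.0000 + 0.3333·15.0000] = 4.5455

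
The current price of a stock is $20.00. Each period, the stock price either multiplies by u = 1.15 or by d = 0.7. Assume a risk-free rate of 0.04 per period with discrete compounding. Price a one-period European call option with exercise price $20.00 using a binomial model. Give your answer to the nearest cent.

$2.18

Risk-neutral probability p = (1 + 0.04 − 0.7)/(1.15 − 0.7) = 0.3400/0.4500 = 0.7556
Terminal stock prices: S_u = 23, S_d = 14
Terminal payoffs (S − K): max(3, 0) = 3, max(-6, 0) = 0
Node 0 (S = 20): V_0 = 1/1.04·[0.7556·3.0000 + 0.2444·0.0000] = 2.1795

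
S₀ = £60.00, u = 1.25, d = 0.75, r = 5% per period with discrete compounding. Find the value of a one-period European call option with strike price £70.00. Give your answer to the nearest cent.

£2.86

Risk-neutral probability p = (1 + 0.05 − 0.75)/(1.25 − 0.75) = 0.3000/0.5000 = 0.6000
Terminal stock prices: S_u = 75, S_d = 45
Terminal payoffs (S − K): max(5, 0) = 5, max(-25, 0) = 0
Node 0 (S = 60): V_0 = 1/1.05·[0.6000·5.0000 + 0.4000·0.0000] = 2.8571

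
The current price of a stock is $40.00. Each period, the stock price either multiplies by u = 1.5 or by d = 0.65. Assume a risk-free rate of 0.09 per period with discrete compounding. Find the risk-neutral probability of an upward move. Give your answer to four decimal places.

Risk-neutral probability p = (1 + 0.09 − 0.65)/(1.5 − 0.65) = 0.4400/0.8500 = 0.5176

p = 0.5176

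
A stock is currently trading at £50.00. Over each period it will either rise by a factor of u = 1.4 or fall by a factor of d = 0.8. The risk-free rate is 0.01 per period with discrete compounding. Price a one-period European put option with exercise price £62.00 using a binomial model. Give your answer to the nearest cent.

Risk-neutral probability p = (1 + 0.01 − 0.8)/(1.4 − 0.8) = 0.2100/0.6000 = 0.3500
Terminal stock prices: S_u = 70, S_d = 40
Terminal payoffs (K − S): max(-8, 0) = 0, max(22, 0) = 22
Node 0 (S = 50): V_0 = 1/1.01·[0.3500·0.0000 + 0.6500·22.0000] = 14.1584

£14.16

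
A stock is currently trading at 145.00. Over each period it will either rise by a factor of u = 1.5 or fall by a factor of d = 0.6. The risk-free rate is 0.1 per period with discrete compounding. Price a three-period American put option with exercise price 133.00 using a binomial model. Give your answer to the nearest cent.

Risk-neutral probability p = (1 + 0.1 − 0.6)/(1.5 − 0.6) = 0.5000/0.9000 = 0.5556
Terminal stock prices: S_uuu = 489.4, S_uud = 195.8, S_udd = 78.3, S_ddd = 31.32
Terminal payoffs (K − S): max(-356.4, 0) = 0, max(-62.75, 0) = 0, max(54.7, 0) = 54.7, max(101.7, 0) = 101.7
Node uu (S = 326.2): continuation = 1/1.1·[0.5556·0.0000 + 0.4444·0.0000] = 0.0000; exercise value = 0.0000 ≤ continuation, so V_uu = 0.0000
Node ud (S = 130.5): continuation = 1/1.1·[0.5556·0.0000 + 0.4444·54.7000] = 22.1010; exercise value = 2.5000 ≤ continuation, so V_ud = 22.1010
Node dd (S = 52.2): continuation = 1/1.1·[0.5556·54.7000 + 0.4444·101.6800] = 68.7091; exercise value = 80.8000 > continuation, so V_dd = 80.8000 (exercise)
Node u (S = 217.5): continuation = 1/1.1·[0.5556·0.0000 + 0.4444·22.1010] = 8.9297; exercise value = 0.0000 ≤ continuation, so V_u = 8.9297
Node d (S = 87): continuation = 1/1.1·[0.5556·22.1010 + 0.4444·80.8000] = 43.8086; exercise value = 46.0000 > continuation, so V_d = 46.0000 (exercise)
Node 0 (S = 145): continuation = 1/1.1·[0.5556·8.9297 + 0.4444·46.0000] = 23.0958; exercise value = 0.0000 ≤ continuation, so V_0 = 23.0958

23.10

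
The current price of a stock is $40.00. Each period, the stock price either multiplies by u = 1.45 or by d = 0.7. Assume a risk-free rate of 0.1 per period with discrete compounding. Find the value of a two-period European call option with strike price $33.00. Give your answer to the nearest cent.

Risk-neutral probability p = (1 + 0.1 − 0.7)/(1.45 − 0.7) = 0.4000/0.7500 = 0.5333
Terminal stock prices: S_uu = 84.1, S_ud = 40.6, S_dd = 19.6
Terminal payoffs (S − K): max(51.1, 0) = 51.1, max(7.6, 0) = 7.6, max(-13.4, 0) = 0
Node u (S = 58): V_u = 1/1.1·[0.5333·51.1000 + 0.4667·7.6000] = 28.0000
Node d (S = 28): V_d = 1/1.1·[0.5333·7.6000 + 0.4667·0.0000] = 3.6848
Node 0 (S = 40): V_0 = 1/1.1·[0.5333·28.0000 + 0.4667·3.6848] = 15.1390

$15.14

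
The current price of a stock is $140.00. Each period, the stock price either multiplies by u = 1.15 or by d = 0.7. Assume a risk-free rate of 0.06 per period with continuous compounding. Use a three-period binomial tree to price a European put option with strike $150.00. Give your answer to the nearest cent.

$12.61

Risk-neutral probability p = (e^0.06 − 0.7)/(1.15 − 0.7) = 0.3618/0.4500 = 0.8041
Terminal stock prices: S_uuu = 212.9, S_uud = 129.6, S_udd = 78.89, S_ddd = 48.02
Terminal payoffs (K − S): max(-62.92, 0) = 0, max(20.4, 0) = 20.4, max(71.11, 0) = 71.11, max(102, 0) = 102
Node uu (S = 185.1): V_uu = e^(−0.06)·[0.8041·0.0000 + 0.1959·20.3950] = 3.7631
Node ud (S = 112.7): V_ud = e^(−0.06)·[0.8041·20.3950 + 0.1959·71.1100] = 28.5647
Node dd (S = 68.6): V_dd = e^(−0.06)·[0.8041·71.1100 + 0.1959·101.9800] = 72.6647
Node u (S = 161): V_u = e^(−0.06)·[0.8041·3.7631 + 0.1959·28.5647] = 8.1201
Node d (S = 98): V_d = e^(−0.06)·[0.8041·28.5647 + 0.1959·72.6647] = 35.0381
Node 0 (S = 140): V_0 = e^(−0.06)·[0.8041·8.1201 + 0.1959·35.0381] = 12.6138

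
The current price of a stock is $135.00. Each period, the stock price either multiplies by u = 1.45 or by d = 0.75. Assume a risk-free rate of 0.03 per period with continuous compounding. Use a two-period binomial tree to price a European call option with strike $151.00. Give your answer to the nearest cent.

$20.08

Risk-neutral probability p = (e^0.03 − 0.75)/(1.45 − 0.75) = 0.2805/0.7000 = 0.4006
Terminal stock prices: S_uu = 283.8, S_ud = 146.8, S_dd = 75.94
Terminal payoffs (S − K): max(132.8, 0) = 132.8, max(-4.188, 0) = 0, max(-75.06, 0) = 0
Node u (S = 195.8): V_u = e^(−0.03)·[0.4006·132.8375 + 0.5994·0.0000] = 51.6483
Node d (S = 101.2): V_d = e^(−0.03)·[0.4006·0.0000 + 0.5994·0.0000] = 0.0000
Node 0 (S = 135): V_0 = e^(−0.03)·[0.4006·51.6483 + 0.5994·0.0000] = 20.0813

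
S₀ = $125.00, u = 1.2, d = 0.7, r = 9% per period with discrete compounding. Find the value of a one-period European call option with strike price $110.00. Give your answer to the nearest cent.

$28.62

Risk-neutral probability p = (1 + 0.09 − 0.7)/(1.2 − 0.7) = 0.3900/0.5000 = 0.7800
Terminal stock prices: S_u = 150, S_d = 87.5
Terminal payoffs (S − K): max(40, 0) = 40, max(-22.5, 0) = 0
Node 0 (S = 125): V_0 = 1/1.09·[0.7800·40.0000 + 0.2200·0.0000] = 28.6239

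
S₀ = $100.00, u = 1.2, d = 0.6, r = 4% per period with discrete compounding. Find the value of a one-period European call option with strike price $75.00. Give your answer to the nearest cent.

Risk-neutral probability p = (1 + 0.04 − 0.6)/(1.2 − 0.6) = 0.4400/0.6000 = 0.7333
Terminal stock prices: S_u = 120, S_d = 60
Terminal payoffs (S − K): max(45, 0) = 45, max(-15, 0) = 0
Node 0 (S = 100): V_0 = 1/1.04·[0.7333·45.0000 + 0.2667·0.0000] = 31.7308

$31.73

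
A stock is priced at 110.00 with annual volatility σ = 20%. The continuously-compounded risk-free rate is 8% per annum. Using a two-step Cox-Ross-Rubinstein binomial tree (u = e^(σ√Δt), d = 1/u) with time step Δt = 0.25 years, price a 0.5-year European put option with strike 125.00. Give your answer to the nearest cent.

CRR parameters: u = e^(σ√Δt) = e^(0.2·√0.25) = 1.1052, d = 1/u = 0.9048
Per-period rate: rΔt = 0.08·0.25 = 0.02, so R = e^0.02 = 1.0202
Risk-neutral probability p = (e^0.02 − 0.9048)/(1.1052 − 0.9048) = 0.1154/0.2003 = 0.5759
Terminal stock prices: S_uu = 134.4, S_ud = 110, S_dd = 90.06
Terminal payoffs (K − S): max(-9.354, 0) = 0, max(15, 0) = 15, max(34.94, 0) = 34.94
Node u (S = 121.6): V_u = e^(−0.02)·[0.5759·0.0000 + 0.4241·15.0000] = 6.2361
Node d (S = 99.53): V_d = e^(−0.02)·[0.5759·15.0000 + 0.4241·34.9396] = 22.9927
Node 0 (S = 110): V_0 = e^(−0.02)·[0.5759·6.2361 + 0.4241·22.9927] = 13.0791

13.08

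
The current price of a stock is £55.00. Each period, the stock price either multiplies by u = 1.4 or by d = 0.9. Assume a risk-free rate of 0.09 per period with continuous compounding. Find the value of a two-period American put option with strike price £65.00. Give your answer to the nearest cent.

£10.00

Risk-neutral probability p = (e^0.09 − 0.9)/(1.4 − 0.9) = 0.1942/0.5000 = 0.3883
Terminal stock prices: S_uu = 107.8, S_ud = 69.3, S_dd = 44.55
Terminal payoffs (K − S): max(-42.8, 0) = 0, max(-4.3, 0) = 0, max(20.45, 0) = 20.45
Node u (S = 77): continuation = e^(−0.09)·[0.3883·0.0000 + 0.6117·0.0000] = 0.0000; exercise value = 0.0000 ≤ continuation, so V_u = 0.0000
Node d (S = 49.5): continuation = e^(−0.09)·[0.3883·0.0000 + 0.6117·20.4500] = 11.4317; exercise value = 15.5000 > continuation, so V_d = 15.5000 (exercise)
Node 0 (S = 55): continuation = e^(−0.09)·[0.3883·0.0000 + 0.6117·15.5000] = 8.6646; exercise value = 10.0000 > continuation, so V_0 = 10.0000 (exercise)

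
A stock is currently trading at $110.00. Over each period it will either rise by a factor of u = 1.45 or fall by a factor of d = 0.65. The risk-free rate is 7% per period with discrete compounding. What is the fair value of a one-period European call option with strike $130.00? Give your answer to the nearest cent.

Risk-neutral probability p = (1 + 0.07 − 0.65)/(1.45 − 0.65) = 0.4200/0.8000 = 0.5250
Terminal stock prices: S_u = 159.5, S_d = 71.5
Terminal payoffs (S − K): max(29.5, 0) = 29.5, max(-58.5, 0) = 0
Node 0 (S = 110): V_0 = 1/1.07·[0.5250·29.5000 + 0.4750·0.0000] = 14.4743

$14.47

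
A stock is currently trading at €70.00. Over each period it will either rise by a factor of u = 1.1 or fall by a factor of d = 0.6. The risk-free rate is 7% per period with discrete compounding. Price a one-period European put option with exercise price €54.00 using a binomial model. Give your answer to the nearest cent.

€0.67

Risk-neutral probability p = (1 + 0.07 − 0.6)/(1.1 − 0.6) = 0.4700/0.5000 = 0.9400
Terminal stock prices: S_u = 77, S_d = 42
Terminal payoffs (K − S): max(-23, 0) = 0, max(12, 0) = 12
Node 0 (S = 70): V_0 = 1/1.07·[0.9400·0.0000 + 0.0600·12.0000] = 0.6729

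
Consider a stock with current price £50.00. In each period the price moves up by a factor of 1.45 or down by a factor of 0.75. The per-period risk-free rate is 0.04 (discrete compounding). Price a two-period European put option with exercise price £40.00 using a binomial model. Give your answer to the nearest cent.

£3.77

Risk-neutral probability p = (1 + 0.04 − 0.75)/(1.45 − 0.75) = 0.2900/0.7000 = 0.4143
Terminal stock prices: S_uu = 105.1, S_ud = 54.38, S_dd = 28.12
Terminal payoffs (K − S): max(-65.12, 0) = 0, max(-14.38, 0) = 0, max(11.88, 0) = 11.88
Node u (S = 72.5): V_u = 1/1.04·[0.4143·0.0000 + 0.5857·0.0000] = 0.0000
Node d (S = 37.5): V_d = 1/1.04·[0.4143·0.0000 + 0.5857·11.8750] = 6.6878
Node 0 (S = 50): V_0 = 1/1.04·[0.4143·0.0000 + 0.5857·6.6878] = 3.7665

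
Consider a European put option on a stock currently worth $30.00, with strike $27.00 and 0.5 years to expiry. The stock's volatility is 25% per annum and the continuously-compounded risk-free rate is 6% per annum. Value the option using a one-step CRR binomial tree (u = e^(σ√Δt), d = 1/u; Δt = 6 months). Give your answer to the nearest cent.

$0.83

CRR parameters: u = e^(σ√Δt) = e^(0.25·√0.5) = 1.1934, d = 1/u = 0.8380
Per-period rate: rΔt = 0.06·0.5 = 0.03, so R = e^0.03 = 1.0305
Risk-neutral probability p = (e^0.03 − 0.8380)/(1.1934 − 0.8380) = 0.1925/0.3554 = 0.5416
Terminal stock prices: S_u = 35.8, S_d = 25.14
Terminal payoffs (K − S): max(-8.801, 0) = 0, max(1.861, 0) = 1.861
Node 0 (S = 30): V_0 = e^(−0.03)·[0.5416·0.0000 + 0.4584·1.8610] = 0.8278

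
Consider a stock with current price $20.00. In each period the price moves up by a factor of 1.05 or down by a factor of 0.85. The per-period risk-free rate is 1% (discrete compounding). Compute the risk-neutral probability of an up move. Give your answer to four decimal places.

Risk-neutral probability p = (1 + 0.01 − 0.85)/(1.05 − 0.85) = 0.1600/0.2000 = 0.8000

p = 0.8000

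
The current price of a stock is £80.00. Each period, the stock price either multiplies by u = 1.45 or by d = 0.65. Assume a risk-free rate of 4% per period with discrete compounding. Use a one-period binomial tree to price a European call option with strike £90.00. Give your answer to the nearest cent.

Risk-neutral probability p = (1 + 0.04 − 0.65)/(1.45 − 0.65) = 0.3900/0.8000 = 0.4875
Terminal stock prices: S_u = 116, S_d = 52
Terminal payoffs (S − K): max(26, 0) = 26, max(-38, 0) = 0
Node 0 (S = 80): V_0 = 1/1.04·[0.4875·26.0000 + 0.5125·0.0000] = 12.1875

£12.19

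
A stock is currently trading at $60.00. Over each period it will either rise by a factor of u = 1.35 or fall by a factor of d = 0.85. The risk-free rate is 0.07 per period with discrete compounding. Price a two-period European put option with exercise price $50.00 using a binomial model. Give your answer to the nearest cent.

$1.82

Risk-neutral probability p = (1 + 0.07 − 0.85)/(1.35 − 0.85) = 0.2200/0.5000 = 0.4400
Terminal stock prices: S_uu = 109.4, S_ud = 68.85, S_dd = 43.35
Terminal payoffs (K − S): max(-59.35, 0) = 0, max(-18.85, 0) = 0, max(6.65, 0) = 6.65
Node u (S = 81): V_u = 1/1.07·[0.4400·0.0000 + 0.5600·0.0000] = 0.0000
Node d (S = 51): V_d = 1/1.07·[0.4400·0.0000 + 0.5600·6.6500] = 3.4804
Node 0 (S = 60): V_0 = 1/1.07·[0.4400·0.0000 + 0.5600·3.4804] = 1.8215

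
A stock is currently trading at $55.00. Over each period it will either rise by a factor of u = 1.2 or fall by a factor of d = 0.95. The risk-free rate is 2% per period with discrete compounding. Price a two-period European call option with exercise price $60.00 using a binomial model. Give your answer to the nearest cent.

Risk-neutral probability p = (1 + 0.02 − 0.95)/(1.2 − 0.95) = 0.0700/0.2500 = 0.2800
Terminal stock prices: S_uu = 79.2, S_ud = 62.7, S_dd = 49.64
Terminal payoffs (S − K): max(19.2, 0) = 19.2, max(2.7, 0) = 2.7, max(-10.36, 0) = 0
Node u (S = 66): V_u = 1/1.02·[0.2800·19.2000 + 0.7200·2.7000] = 7.1765
Node d (S = 52.25): V_d = 1/1.02·[0.2800·2.7000 + 0.7200·0.0000] = 0.7412
Node 0 (S = 55): V_0 = 1/1.02·[0.2800·7.1765 + 0.7200·0.7412] = 2.4932

$2.49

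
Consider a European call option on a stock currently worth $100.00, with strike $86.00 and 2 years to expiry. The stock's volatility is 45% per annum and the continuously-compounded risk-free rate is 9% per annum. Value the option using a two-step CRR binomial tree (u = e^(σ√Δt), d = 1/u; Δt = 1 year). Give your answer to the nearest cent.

$38.00

CRR parameters: u = e^(σ√Δt) = e^(0.45·√1) = 1.5683, d = 1/u = 0.6376
Per-period rate: rΔt = 0.09·1 = 0.09, so R = e^0.09 = 1.0942
Risk-neutral probability p = (e^0.09 − 0.6376)/(1.5683 − 0.6376) = 0.4565/0.9307 = 0.4905
Terminal stock prices: S_uu = 246, S_ud = 100, S_dd = 40.66
Terminal payoffs (S − K): max(160, 0) = 160, max(14, 0) = 14, max(-45.34, 0) = 0
Node u (S = 156.8): V_u = e^(−0.09)·[0.4905·159.9603 + 0.5095·14.0000] = 78.2331
Node d (S = 63.76): V_d = e^(−0.09)·[0.4905·14.0000 + 0.5095·0.0000] = 6.2766
Node 0 (S = 100): V_0 = e^(−0.09)·[0.4905·78.2331 + 0.5095·6.2766] = 37.9965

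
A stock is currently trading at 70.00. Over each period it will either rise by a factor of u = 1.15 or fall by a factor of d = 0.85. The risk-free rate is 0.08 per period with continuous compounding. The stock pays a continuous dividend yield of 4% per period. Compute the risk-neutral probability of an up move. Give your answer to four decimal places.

p = 0.6360

Per-period risk-free factor R = e^0.08 = 1.0833; dividend-adjusted growth = e^(0.08−0.04) = 1.0408.
Risk-neutral probability p = (1.0408 − 0.85)/(1.15 − 0.85) = 0.1908/0.3000 = 0.6360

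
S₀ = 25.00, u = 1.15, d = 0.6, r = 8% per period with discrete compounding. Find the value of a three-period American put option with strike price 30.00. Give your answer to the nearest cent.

5.00

Risk-neutral probability p = (1 + 0.08 − 0.6)/(1.15 − 0.6) = 0.4800/0.5500 = 0.8727
Terminal stock prices: S_uuu = 38.02, S_uud = 19.84, S_udd = 10.35, S_ddd = 5.4
Terminal payoffs (K − S): max(-8.022, 0) = 0, max(10.16, 0) = 10.16, max(19.65, 0) = 19.65, max(24.6, 0) = 24.6
Node uu (S = 33.06): continuation = 1/1.08·[0.8727·0.0000 + 0.1273·10.1625] = 1.1976; exercise value = 0.0000 ≤ continuation, so V_uu = 1.1976
Node ud (S = 17.25): continuation = 1/1.08·[0.8727·10.1625 + 0.1273·19.6500] = 10.5278; exercise value = 12.7500 > continuation, so V_ud = 12.7500 (exercise)
Node dd (S = 9): continuation = 1/1.08·[0.8727·19.6500 + 0.1273·24.6000] = 18.7778; exercise value = 21.0000 > continuation, so V_dd = 21.0000 (exercise)
Node u (S = 28.75): continuation = 1/1.08·[0.8727·1.1976 + 0.1273·12.7500] = 2.4703; exercise value = 1.2500 ≤ continuation, so V_u = 2.4703
Node d (S = 15): continuation = 1/1.08·[0.8727·12.7500 + 0.1273·21.0000] = 12.7778; exercise value = 15.0000 > continuation, so V_d = 15.0000 (exercise)
Node 0 (S = 25): continuation = 1/1.08·[0.8727·2.4703 + 0.1273·15.0000] = 3.7639; exercise value = 5.0000 > continuation, so V_0 = 5.0000 (exercise)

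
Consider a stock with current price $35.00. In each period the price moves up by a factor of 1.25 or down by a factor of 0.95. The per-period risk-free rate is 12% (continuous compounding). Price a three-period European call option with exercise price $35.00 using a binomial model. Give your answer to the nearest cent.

$10.82

Risk-neutral probability p = (e^0.12 − 0.95)/(1.25 − 0.95) = 0.1775/0.3000 = 0.5917
Terminal stock prices: S_uuu = 68.36, S_uud = 51.95, S_udd = 39.48, S_ddd = 30.01
Terminal payoffs (S − K): max(33.36, 0) = 33.36, max(16.95, 0) = 16.95, max(4.484, 0) = 4.484, max(-4.992, 0) = 0
Node uu (S = 54.69): V_uu = e^(−0.12)·[0.5917·33.3594 + 0.4083·16.9531] = 23.6453
Node ud (S = 41.56): V_ud = e^(−0.12)·[0.5917·16.9531 + 0.4083·4.4844] = 10.5203
Node dd (S = 31.59): V_dd = e^(−0.12)·[0.5917·4.4844 + 0.4083·0.0000] = 2.3532
Node u (S = 43.75): V_u = e^(−0.12)·[0.5917·23.6453 + 0.4083·10.5203] = 16.2180
Node d (S = 33.25): V_d = e^(−0.12)·[0.5917·10.5203 + 0.4083·2.3532] = 6.3728
Node 0 (S = 35): V_0 = e^(−0.12)·[0.5917·16.2180 + 0.4083·6.3728] = 10.8185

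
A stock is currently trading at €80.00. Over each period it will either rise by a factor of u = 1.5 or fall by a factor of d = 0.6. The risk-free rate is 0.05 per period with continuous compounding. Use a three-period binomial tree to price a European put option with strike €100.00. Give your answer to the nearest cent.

Risk-neutral probability p = (e^0.05 − 0.6)/(1.5 − 0.6) = 0.4513/0.9000 = 0.5014
Terminal stock prices: S_uuu = 270, S_uud = 108, S_udd = 43.2, S_ddd = 17.28
Terminal payoffs (K − S): max(-170, 0) = 0, max(-8, 0) = 0, max(56.8, 0) = 56.8, max(82.72, 0) = 82.72
Node uu (S = 180): V_uu = e^(−0.05)·[0.5014·0.0000 + 0.4986·0.0000] = 0.0000
Node ud (S = 72): V_ud = e^(−0.05)·[0.5014·0.0000 + 0.4986·56.8000] = 26.9386
Node dd (S = 28.8): V_dd = e^(−0.05)·[0.5014·56.8000 + 0.4986·82.7200] = 66.3229
Node u (S = 120): V_u = e^(−0.05)·[0.5014·0.0000 + 0.4986·26.9386] = 12.7762
Node d (S = 48): V_d = e^(−0.05)·[0.5014·26.9386 + 0.4986·66.3229] = 44.3037
Node 0 (S = 80): V_0 = e^(−0.05)·[0.5014·12.7762 + 0.4986·44.3037] = 27.1057

€27.11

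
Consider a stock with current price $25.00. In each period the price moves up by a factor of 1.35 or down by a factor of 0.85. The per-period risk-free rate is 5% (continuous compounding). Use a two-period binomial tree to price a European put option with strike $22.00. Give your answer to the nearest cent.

Risk-neutral probability p = (e^0.05 − 0.85)/(1.35 − 0.85) = 0.2013/0.5000 = 0.4025
Terminal stock prices: S_uu = 45.56, S_ud = 28.69, S_dd = 18.06
Terminal payoffs (K − S): max(-23.56, 0) = 0, max(-6.688, 0) = 0, max(3.938, 0) = 3.938
Node u (S = 33.75): V_u = e^(−0.05)·[0.4025·0.0000 + 0.5975·0.0000] = 0.0000
Node d (S = 21.25): V_d = e^(−0.05)·[0.4025·0.0000 + 0.5975·3.9375] = 2.2378
Node 0 (S = 25): V_0 = e^(−0.05)·[0.4025·0.0000 + 0.5975·2.2378] = 1.2718

$1.27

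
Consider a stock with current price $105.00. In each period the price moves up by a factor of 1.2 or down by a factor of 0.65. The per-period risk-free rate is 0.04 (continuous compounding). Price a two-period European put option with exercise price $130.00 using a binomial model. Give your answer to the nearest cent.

$24.89

Risk-neutral probability p = (e^0.04 − 0.65)/(1.2 − 0.65) = 0.3908/0.5500 = 0.7106
Terminal stock prices: S_uu = 151.2, S_ud = 81.9, S_dd = 44.36
Terminal payoffs (K − S): max(-21.2, 0) = 0, max(48.1, 0) = 48.1, max(85.64, 0) = 85.64
Node u (S = 126): V_u = e^(−0.04)·[0.7106·0.0000 + 0.2894·48.1000] = 13.3759
Node d (S = 68.25): V_d = e^(−0.04)·[0.7106·48.1000 + 0.2894·85.6375] = 56.6526
Node 0 (S = 105): V_0 = e^(−0.04)·[0.7106·13.3759 + 0.2894·56.6526] = 24.8861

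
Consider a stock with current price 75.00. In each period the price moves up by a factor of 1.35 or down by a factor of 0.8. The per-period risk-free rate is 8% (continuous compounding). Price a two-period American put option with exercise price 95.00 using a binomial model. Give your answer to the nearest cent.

20.00

Risk-neutral probability p = (e^0.08 − 0.8)/(1.35 − 0.8) = 0.2833/0.5500 = 0.5151
Terminal stock prices: S_uu = 136.7, S_ud = 81, S_dd = 48
Terminal payoffs (K − S): max(-41.69, 0) = 0, max(14, 0) = 14, max(47, 0) = 47
Node u (S = 101.2): continuation = e^(−0.08)·[0.5151·0.0000 + 0.4849·14.0000] = 6.2671; exercise value = 0.0000 ≤ continuation, so V_u = 6.2671
Node d (S = 60): continuation = e^(−0.08)·[0.5151·14.0000 + 0.4849·47.0000] = 27.6961; exercise value = 35.0000 > continuation, so V_d = 35.0000 (exercise)
Node 0 (S = 75): continuation = e^(−0.08)·[0.5151·6.2671 + 0.4849·35.0000] = 18.6475; exercise value = 20.0000 > continuation, so V_0 = 20.0000 (exercise)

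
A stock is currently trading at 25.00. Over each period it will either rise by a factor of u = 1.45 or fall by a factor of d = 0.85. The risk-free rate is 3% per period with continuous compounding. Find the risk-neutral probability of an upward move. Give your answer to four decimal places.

Risk-neutral probability p = (e^0.03 − 0.85)/(1.45 − 0.85) = 0.1805/0.6000 = 0.3008

p = 0.3008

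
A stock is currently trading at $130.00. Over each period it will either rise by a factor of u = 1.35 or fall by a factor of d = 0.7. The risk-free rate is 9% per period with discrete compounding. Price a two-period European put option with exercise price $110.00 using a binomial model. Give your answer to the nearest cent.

Risk-neutral probability p = (1 + 0.09 − 0.7)/(1.35 − 0.7) = 0.3900/0.6500 = 0.6000
Terminal stock prices: S_uu = 236.9, S_ud = 122.8, S_dd = 63.7
Terminal payoffs (K − S): max(-126.9, 0) = 0, max(-12.85, 0) = 0, max(46.3, 0) = 46.3
Node u (S = 175.5): V_u = 1/1.09·[0.6000·0.0000 + 0.4000·0.0000] = 0.0000
Node d (S = 91): V_d = 1/1.09·[0.6000·0.0000 + 0.4000·46.3000] = 16.9908
Node 0 (S = 130): V_0 = 1/1.09·[0.6000·0.0000 + 0.4000·16.9908] = 6.2352

$6.24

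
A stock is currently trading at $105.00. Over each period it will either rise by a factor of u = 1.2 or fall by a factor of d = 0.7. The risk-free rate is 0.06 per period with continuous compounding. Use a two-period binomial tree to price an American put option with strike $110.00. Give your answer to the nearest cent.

Risk-neutral probability p = (e^0.06 − 0.7)/(1.2 − 0.7) = 0.3618/0.5000 = 0.7237
Terminal stock prices: S_uu = 151.2, S_ud = 88.2, S_dd = 51.45
Terminal payoffs (K − S): max(-41.2, 0) = 0, max(21.8, 0) = 21.8, max(58.55, 0) = 58.55
Node u (S = 126): continuation = e^(−0.06)·[0.7237·0.0000 + 0.2763·21.8000] = 5.6731; exercise value = 0.0000 ≤ continuation, so V_u = 5.6731
Node d (S = 73.5): continuation = e^(−0.06)·[0.7237·21.8000 + 0.2763·58.5500] = 30.0941; exercise value = 36.5000 > continuation, so V_d = 36.5000 (exercise)
Node 0 (S = 105): continuation = e^(−0.06)·[0.7237·5.6731 + 0.2763·36.5000] = 13.3650; exercise value = 5.0000 ≤ continuation, so V_0 = 13.3650

$13.36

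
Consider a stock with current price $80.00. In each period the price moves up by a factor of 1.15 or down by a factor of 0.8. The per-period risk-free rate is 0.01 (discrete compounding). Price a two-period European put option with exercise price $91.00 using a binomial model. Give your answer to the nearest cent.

$14.43

Risk-neutral probability p = (1 + 0.01 − 0.8)/(1.15 − 0.8) = 0.2100/0.3500 = 0.6000
Terminal stock prices: S_uu = 105.8, S_ud = 73.6, S_dd = 51.2
Terminal payoffs (K − S): max(-14.8, 0) = 0, max(17.4, 0) = 17.4, max(39.8, 0) = 39.8
Node u (S = 92): V_u = 1/1.01·[0.6000·0.0000 + 0.4000·17.4000] = 6.8911
Node d (S = 64): V_d = 1/1.01·[0.6000·17.4000 + 0.4000·39.8000] = 26.0990
Node 0 (S = 80): V_0 = 1/1.01·[0.6000·6.8911 + 0.4000·26.0990] = 14.4300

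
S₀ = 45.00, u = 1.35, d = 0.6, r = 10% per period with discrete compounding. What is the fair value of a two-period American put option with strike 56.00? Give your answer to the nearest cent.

12.38

Risk-neutral probability p = (1 + 0.1 − 0.6)/(1.35 − 0.6) = 0.5000/0.7500 = 0.6667
Terminal stock prices: S_uu = 82.01, S_ud = 36.45, S_dd = 16.2
Terminal payoffs (K − S): max(-26.01, 0) = 0, max(19.55, 0) = 19.55, max(39.8, 0) = 39.8
Node u (S = 60.75): continuation = 1/1.1·[0.6667·0.0000 + 0.3333·19.5500] = 5.9242; exercise value = 0.0000 ≤ continuation, so V_u = 5.9242
Node d (S = 27): continuation = 1/1.1·[0.6667·19.5500 + 0.3333·39.8000] = 23.9091; exercise value = 29.0000 > continuation, so V_d = 29.0000 (exercise)
Node 0 (S = 45): continuation = 1/1.1·[0.6667·5.9242 + 0.3333·29.0000] = 12.3783; exercise value = 11.0000 ≤ continuation, so V_0 = 12.3783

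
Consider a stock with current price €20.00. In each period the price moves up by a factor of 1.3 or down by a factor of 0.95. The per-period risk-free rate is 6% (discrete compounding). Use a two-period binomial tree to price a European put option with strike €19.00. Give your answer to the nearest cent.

€0.40

Risk-neutral probability p = (1 + 0.06 − 0.95)/(1.3 − 0.95) = 0.1100/0.3500 = 0.3143
Terminal stock prices: S_uu = 33.8, S_ud = 24.7, S_dd = 18.05
Terminal payoffs (K − S): max(-14.8, 0) = 0, max(-5.7, 0) = 0, max(0.95, 0) = 0.95
Node u (S = 26): V_u = 1/1.06·[0.3143·0.0000 + 0.6857·0.0000] = 0.0000
Node d (S = 19): V_d = 1/1.06·[0.3143·0.0000 + 0.6857·0.9500] = 0.6146
Node 0 (S = 20): V_0 = 1/1.06·[0.3143·0.0000 + 0.6857·0.6146] = 0.3976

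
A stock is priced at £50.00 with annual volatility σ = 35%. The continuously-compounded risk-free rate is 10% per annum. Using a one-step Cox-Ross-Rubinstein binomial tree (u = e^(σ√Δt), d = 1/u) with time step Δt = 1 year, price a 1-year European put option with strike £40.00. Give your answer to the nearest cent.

CRR parameters: u = e^(σ√Δt) = e^(0.35·√1) = 1.4191, d = 1/u = 0.7047
Per-period rate: rΔt = 0.1·1 = 0.1, so R = e^0.1 = 1.1052
Risk-neutral probability p = (e^0.1 − 0.7047)/(1.4191 − 0.7047) = 0.4005/0.7144 = 0.5606
Terminal stock prices: S_u = 70.95, S_d = 35.23
Terminal payoffs (K − S): max(-30.95, 0) = 0, max(4.766, 0) = 4.766
Node 0 (S = 50): V_0 = e^(−0.1)·[0.5606·0.0000 + 0.4394·4.7656] = 1.8947

£1.89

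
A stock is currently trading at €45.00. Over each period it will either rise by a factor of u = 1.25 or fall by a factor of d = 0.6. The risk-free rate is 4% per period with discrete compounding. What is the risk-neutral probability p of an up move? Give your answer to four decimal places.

Risk-neutral probability p = (1 + 0.04 − 0.6)/(1.25 − 0.6) = 0.4400/0.6500 = 0.6769

p = 0.6769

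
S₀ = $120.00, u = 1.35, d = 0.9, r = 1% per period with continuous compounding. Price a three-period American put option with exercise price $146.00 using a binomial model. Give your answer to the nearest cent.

Risk-neutral probability p = (e^0.01 − 0.9)/(1.35 − 0.9) = 0.1101/0.4500 = 0.2446
Terminal stock prices: S_uuu = 295.2, S_uud = 196.8, S_udd = 131.2, S_ddd = 87.48
Terminal payoffs (K − S): max(-149.2, 0) = 0, max(-50.83, 0) = 0, max(14.78, 0) = 14.78, max(58.52, 0) = 58.52
Node uu (S = 218.7): continuation = e^(−0.01)·[0.2446·0.0000 + 0.7554·0.0000] = 0.0000; exercise value = 0.0000 ≤ continuation, so V_uu = 0.0000
Node ud (S = 145.8): continuation = e^(−0.01)·[0.2446·0.0000 + 0.7554·14.7800] = 11.0544; exercise value = 0.2000 ≤ continuation, so V_ud = 11.0544
Node dd (S = 97.2): continuation = e^(−0.01)·[0.2446·14.7800 + 0.7554·58.5200] = 47.3473; exercise value = 48.8000 > continuation, so V_dd = 48.8000 (exercise)
Node u (S = 162): continuation = e^(−0.01)·[0.2446·0.0000 + 0.7554·11.0544] = 8.2679; exercise value = 0.0000 ≤ continuation, so V_u = 8.2679
Node d (S = 108): continuation = e^(−0.01)·[0.2446·11.0544 + 0.7554·48.8000] = 39.1754; exercise value = 38.0000 ≤ continuation, so V_d = 39.1754
Node 0 (S = 120): continuation = e^(−0.01)·[0.2446·8.2679 + 0.7554·39.1754] = 31.3022; exercise value = 26.0000 ≤ continuation, so V_0 = 31.3022

$31.30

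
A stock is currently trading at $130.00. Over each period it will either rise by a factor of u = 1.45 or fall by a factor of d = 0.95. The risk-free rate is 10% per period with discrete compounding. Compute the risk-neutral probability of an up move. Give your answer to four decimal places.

p = 0.3000

Risk-neutral probability p = (1 + 0.1 − 0.95)/(1.45 − 0.95) = 0.1500/0.5000 = 0.3000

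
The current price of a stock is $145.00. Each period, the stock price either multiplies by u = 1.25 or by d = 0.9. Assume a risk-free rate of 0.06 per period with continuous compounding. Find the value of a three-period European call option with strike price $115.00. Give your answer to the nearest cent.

Risk-neutral probability p = (e^0.06 − 0.9)/(1.25 − 0.9) = 0.1618/0.3500 = 0.4624
Terminal stock prices: S_uuu = 283.2, S_uud = 203.9, S_udd = 146.8, S_ddd = 105.7
Terminal payoffs (S − K): max(168.2, 0) = 168.2, max(88.91, 0) = 88.91, max(31.81, 0) = 31.81, max(-9.295, 0) = 0
Node uu (S = 226.6): V_uu = e^(−0.06)·[0.4624·168.2031 + 0.5376·88.9062] = 118.2596
Node ud (S = 163.1): V_ud = e^(−0.06)·[0.4624·88.9062 + 0.5376·31.8125] = 54.8221
Node dd (S = 117.5): V_dd = e^(−0.06)·[0.4624·31.8125 + 0.5376·0.0000] = 13.8532
Node u (S = 181.2): V_u = e^(−0.06)·[0.4624·118.2596 + 0.5376·54.8221] = 79.2541
Node d (S = 130.5): V_d = e^(−0.06)·[0.4624·54.8221 + 0.5376·13.8532] = 30.8868
Node 0 (S = 145): V_0 = e^(−0.06)·[0.4624·79.2541 + 0.5376·30.8868] = 50.1503

$50.15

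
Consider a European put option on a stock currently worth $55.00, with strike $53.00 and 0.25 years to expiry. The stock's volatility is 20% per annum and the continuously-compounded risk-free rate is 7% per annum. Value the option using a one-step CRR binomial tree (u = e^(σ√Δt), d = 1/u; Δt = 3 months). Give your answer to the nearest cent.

$1.39

CRR parameters: u = e^(σ√Δt) = e^(0.2·√0.25) = 1.1052, d = 1/u = 0.9048
Per-period rate: rΔt = 0.07·0.25 = 0.0175, so R = e^0.0175 = 1.0177
Risk-neutral probability p = (e^0.0175 − 0.9048)/(1.1052 − 0.9048) = 0.1128/0.2003 = 0.5631
Terminal stock prices: S_u = 60.78, S_d = 49.77
Terminal payoffs (K − S): max(-7.784, 0) = 0, max(3.234, 0) = 3.234
Node 0 (S = 55): V_0 = e^(−0.0175)·[0.5631·0.0000 + 0.4369·3.2339] = 1.3883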